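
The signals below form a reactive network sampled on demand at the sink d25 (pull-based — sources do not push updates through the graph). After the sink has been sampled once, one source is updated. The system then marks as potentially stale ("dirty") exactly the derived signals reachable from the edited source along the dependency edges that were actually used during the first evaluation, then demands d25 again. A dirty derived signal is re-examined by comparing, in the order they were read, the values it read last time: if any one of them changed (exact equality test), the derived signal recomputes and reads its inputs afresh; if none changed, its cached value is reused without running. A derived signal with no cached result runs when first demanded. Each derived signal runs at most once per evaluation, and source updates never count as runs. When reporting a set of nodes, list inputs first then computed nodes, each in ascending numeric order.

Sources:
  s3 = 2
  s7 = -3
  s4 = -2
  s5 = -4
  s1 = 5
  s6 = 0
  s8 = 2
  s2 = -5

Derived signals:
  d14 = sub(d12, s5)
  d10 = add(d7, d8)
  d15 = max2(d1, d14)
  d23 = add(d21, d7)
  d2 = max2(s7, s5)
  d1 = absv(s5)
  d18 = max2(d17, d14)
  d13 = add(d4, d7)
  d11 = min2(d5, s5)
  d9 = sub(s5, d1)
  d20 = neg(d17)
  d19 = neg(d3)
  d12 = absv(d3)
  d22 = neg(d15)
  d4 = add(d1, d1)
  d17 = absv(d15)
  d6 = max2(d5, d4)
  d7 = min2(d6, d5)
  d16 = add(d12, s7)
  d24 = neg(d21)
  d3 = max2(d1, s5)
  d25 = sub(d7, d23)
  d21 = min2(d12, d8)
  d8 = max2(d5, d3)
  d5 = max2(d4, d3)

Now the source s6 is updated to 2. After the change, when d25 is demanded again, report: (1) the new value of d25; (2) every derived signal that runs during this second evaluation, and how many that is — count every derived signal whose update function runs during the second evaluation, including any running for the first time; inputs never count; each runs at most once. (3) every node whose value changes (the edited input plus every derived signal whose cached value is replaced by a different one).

d25 now evaluates to -4.
Run set: none (0 run).
Changed values: s6.
The important point: nothing the output needs ever reads s6, so the edit is invisible to it.

Initial pass — values computed on the first demand:
  d1 = absv(-4) = 4
  d3 = max2(4, -4) = 4
  d4 = add(4, 4) = 8
  d5 = max2(8, 4) = 8
  d6 = max2(8, 8) = 8
  d7 = min2(8, 8) = 8
  d8 = max2(8, 4) = 8
  d12 = absv(4) = 4
  d21 = min2(4, 8) = 4
  d23 = add(4, 8) = 12
  d25 = sub(8, 12) = -4

Second demand — change propagation:
  no demanded computation ever read s6, so the edit dirties nothing and nothing runs.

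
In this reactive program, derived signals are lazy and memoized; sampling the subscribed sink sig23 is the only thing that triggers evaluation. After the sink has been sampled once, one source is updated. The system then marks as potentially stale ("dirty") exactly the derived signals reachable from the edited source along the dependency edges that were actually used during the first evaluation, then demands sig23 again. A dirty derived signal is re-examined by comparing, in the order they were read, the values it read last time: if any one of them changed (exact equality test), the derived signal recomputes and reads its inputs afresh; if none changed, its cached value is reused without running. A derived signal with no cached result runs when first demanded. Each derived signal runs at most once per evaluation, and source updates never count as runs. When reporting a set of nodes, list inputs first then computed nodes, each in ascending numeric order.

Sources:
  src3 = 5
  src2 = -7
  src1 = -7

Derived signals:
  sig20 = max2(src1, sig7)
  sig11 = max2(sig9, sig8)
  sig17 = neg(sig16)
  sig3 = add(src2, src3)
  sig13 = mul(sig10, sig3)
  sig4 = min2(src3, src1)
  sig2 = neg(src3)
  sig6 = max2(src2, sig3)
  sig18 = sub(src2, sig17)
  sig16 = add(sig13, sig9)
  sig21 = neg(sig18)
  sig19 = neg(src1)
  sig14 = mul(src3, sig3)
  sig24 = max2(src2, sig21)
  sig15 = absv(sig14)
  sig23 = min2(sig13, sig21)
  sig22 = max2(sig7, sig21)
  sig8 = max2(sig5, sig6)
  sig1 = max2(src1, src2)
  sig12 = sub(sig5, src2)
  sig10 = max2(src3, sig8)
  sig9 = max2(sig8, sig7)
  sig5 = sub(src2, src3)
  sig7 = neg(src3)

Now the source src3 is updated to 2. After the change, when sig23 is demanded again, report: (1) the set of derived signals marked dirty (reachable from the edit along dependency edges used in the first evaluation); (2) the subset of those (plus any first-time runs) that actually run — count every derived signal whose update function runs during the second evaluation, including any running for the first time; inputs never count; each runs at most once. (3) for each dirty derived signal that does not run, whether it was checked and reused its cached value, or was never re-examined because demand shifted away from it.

The edit dirties: sig3, sig5, sig6, sig7, sig8, sig9, sig10, sig13, sig16, sig17, sig18, sig21, sig23.
8 derived signals run: sig3, sig5, sig6, sig7, sig8, sig9, sig10, sig13.
Cache hits after checking: sig16, sig17, sig18, sig21, sig23.
Note where the cutoff bites: sig16 is checked, finds nothing changed, and keeps its cache.

First demand of the output computes:
  sig3 = add(-7, 5) = -2
  sig5 = sub(-7, 5) = -12
  sig6 = max2(-7, -2) = -2
  sig7 = neg(5) = -5
  sig8 = max2(-12, -2) = -2
  sig9 = max2(-2, -5) = -2
  sig10 = max2(5, -2) = 5
  sig13 = mul(5, -2) = -10
  sig16 = add(-10, -2) = -12
  sig17 = neg(-12) = 12
  sig18 = sub(-7, 12) = -19
  sig21 = neg(-19) = 19
  sig23 = min2(-10, 19) = -10

After the edit, cleaning proceeds:
  sig3: a read changed (src3 5->2) — executes, giving -5.
  sig5: a read changed (src3 5->2) — executes, giving -9.
  sig6: a read changed (sig3 -2->-5) — executes, giving -5.
  sig7: a read changed (src3 5->2) — executes, giving -2.
  sig8: a read changed (sig5 -12->-9; sig6 -2->-5) — executes, giving -5.
  sig9: a read changed (sig8 -2->-5; sig7 -5->-2) — executes, giving -2 — identical to its old value.
  sig10: a read changed (src3 5->2; sig8 -2->-5) — executes, giving 2.
  sig13: a read changed (sig10 5->2; sig3 -2->-5) — executes, giving -10 — identical to its old value.
  sig16: dirty, but its reads are unchanged (sig13 unchanged, sig9 unchanged); cached -12 stands.
  sig17: dirty, but its reads are unchanged (sig16 unchanged); cached 12 stands.
  sig18: dirty, but its reads are unchanged (src2 unchanged, sig17 unchanged); cached -19 stands.
  sig21: dirty, but its reads are unchanged (sig18 unchanged); cached 19 stands.
  sig23: dirty, but its reads are unchanged (sig13 unchanged, sig21 unchanged); cached -10 stands.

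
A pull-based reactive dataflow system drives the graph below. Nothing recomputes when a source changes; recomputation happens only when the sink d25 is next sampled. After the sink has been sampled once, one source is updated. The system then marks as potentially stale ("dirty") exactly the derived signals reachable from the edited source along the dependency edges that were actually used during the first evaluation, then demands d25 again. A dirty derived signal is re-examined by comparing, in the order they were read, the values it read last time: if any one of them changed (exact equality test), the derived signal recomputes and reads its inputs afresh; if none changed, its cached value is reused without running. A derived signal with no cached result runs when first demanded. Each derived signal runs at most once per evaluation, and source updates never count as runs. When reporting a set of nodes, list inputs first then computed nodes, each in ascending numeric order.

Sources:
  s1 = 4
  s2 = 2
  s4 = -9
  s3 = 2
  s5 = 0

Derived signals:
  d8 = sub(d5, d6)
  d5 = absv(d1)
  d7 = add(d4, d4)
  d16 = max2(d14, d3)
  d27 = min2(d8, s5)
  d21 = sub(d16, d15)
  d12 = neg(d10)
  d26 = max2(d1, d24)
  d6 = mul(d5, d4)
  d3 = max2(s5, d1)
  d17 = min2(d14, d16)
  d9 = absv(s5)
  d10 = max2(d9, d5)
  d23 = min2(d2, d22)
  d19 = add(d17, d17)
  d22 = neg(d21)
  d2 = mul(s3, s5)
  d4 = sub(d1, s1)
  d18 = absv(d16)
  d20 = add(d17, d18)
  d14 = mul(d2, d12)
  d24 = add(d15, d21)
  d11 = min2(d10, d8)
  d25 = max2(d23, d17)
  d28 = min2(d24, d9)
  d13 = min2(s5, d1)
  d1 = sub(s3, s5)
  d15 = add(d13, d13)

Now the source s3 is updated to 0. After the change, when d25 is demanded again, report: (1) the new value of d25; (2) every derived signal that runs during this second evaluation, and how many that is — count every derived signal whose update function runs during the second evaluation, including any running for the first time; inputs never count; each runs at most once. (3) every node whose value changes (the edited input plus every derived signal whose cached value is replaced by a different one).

First evaluation (everything demanded from the output):
  d1 = sub(2, 0) = 2
  d2 = mul(2, 0) = 0
  d3 = max2(0, 2) = 2
  d5 = absv(2) = 2
  d9 = absv(0) = 0
  d10 = max2(0, 2) = 2
  d12 = neg(2) = -2
  d13 = min2(0, 2) = 0
  d14 = mul(0, -2) = 0
  d15 = add(0, 0) = 0
  d16 = max2(0, 2) = 2
  d17 = min2(0, 2) = 0
  d21 = sub(2, 0) = 2
  d22 = neg(2) = -2
  d23 = min2(0, -2) = -2
  d25 = max2(-2, 0) = 0

Propagation after the edit:
  d1: runs — s3 2->0; result 0.
  d2: runs — s3 2->0; result 0 (same value as before).
  d3: runs — d1 2->0; result 0.
  d5: runs — d1 2->0; result 0.
  d10: runs — d5 2->0; result 0.
  d12: runs — d10 2->0; result 0.
  d13: runs — d1 2->0; result 0 (same value as before).
  d14: runs — d12 -2->0; result 0 (same value as before).
  d15: checked — values it read are unchanged (d13 unchanged, d13 unchanged); reused cached 0 without running.
  d16: runs — d3 2->0; result 0.
  d17: runs — d16 2->0; result 0 (same value as before).
  d21: runs — d16 2->0; result 0.
  d22: runs — d21 2->0; result 0.
  d23: runs — d22 -2->0; result 0.
  d25: runs — d23 -2->0; result 0 (same value as before).

Key observation: the cutoff stops propagation at d15 — its inputs' values are unchanged, so it reuses its cache.

New value of d25: 0.
Derived signals that run: d1, d2, d3, d5, d10, d12, d13, d14, d16, d17, d21, d22, d23, d25 — 14 in total.
Values that change: s3, d1, d3, d5, d10, d12, d16, d21, d22, d23.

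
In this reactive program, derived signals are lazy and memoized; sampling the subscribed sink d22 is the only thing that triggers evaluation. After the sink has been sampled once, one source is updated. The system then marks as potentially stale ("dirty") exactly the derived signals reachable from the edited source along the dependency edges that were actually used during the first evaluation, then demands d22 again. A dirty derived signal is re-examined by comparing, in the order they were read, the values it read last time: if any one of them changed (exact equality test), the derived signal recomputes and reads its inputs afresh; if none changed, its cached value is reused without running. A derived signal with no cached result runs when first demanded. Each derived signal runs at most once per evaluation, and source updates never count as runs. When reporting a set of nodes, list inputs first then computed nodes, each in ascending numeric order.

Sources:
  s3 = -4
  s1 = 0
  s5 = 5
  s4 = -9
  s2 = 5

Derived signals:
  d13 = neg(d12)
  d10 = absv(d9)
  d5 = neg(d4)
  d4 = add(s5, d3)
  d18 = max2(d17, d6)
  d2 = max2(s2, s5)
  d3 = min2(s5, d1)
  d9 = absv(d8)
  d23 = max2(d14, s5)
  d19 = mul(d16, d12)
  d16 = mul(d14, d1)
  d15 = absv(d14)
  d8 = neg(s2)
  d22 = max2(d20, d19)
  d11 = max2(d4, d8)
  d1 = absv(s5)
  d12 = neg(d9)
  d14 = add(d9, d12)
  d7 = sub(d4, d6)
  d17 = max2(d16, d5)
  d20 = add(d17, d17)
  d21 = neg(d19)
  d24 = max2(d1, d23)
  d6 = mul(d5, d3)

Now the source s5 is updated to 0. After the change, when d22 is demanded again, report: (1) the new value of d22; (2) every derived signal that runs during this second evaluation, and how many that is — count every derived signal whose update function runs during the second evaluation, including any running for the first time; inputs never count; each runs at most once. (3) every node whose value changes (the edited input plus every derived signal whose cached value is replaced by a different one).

First demand of the output computes:
  d1 = absv(5) = 5
  d3 = min2(5, 5) = 5
  d4 = add(5, 5) = 10
  d5 = neg(10) = -10
  d8 = neg(5) = -5
  d9 = absv(-5) = 5
  d12 = neg(5) = -5
  d14 = add(5, -5) = 0
  d16 = mul(0, 5) = 0
  d17 = max2(0, -10) = 0
  d19 = mul(0, -5) = 0
  d20 = add(0, 0) = 0
  d22 = max2(0, 0) = 0

After the edit, cleaning proceeds:
  d1: a read changed (s5 5->0) — executes, giving 0.
  d3: a read changed (s5 5->0; d1 5->0) — executes, giving 0.
  d4: a read changed (s5 5->0; d3 5->0) — executes, giving 0.
  d5: a read changed (d4 10->0) — executes, giving 0.
  d16: a read changed (d1 5->0) — executes, giving 0 — identical to its old value.
  d17: a read changed (d5 -10->0) — executes, giving 0 — identical to its old value.
  d19: dirty, but its reads are unchanged (d16 unchanged, d12 unchanged); cached 0 stands.
  d20: dirty, but its reads are unchanged (d17 unchanged, d17 unchanged); cached 0 stands.
  d22: dirty, but its reads are unchanged (d20 unchanged, d19 unchanged); cached 0 stands.

Note where the cutoff bites: d19 is checked, finds nothing changed, and keeps its cache.

Demanding d22 again yields 0.
6 derived signals run: d1, d3, d4, d5, d16, d17.
The nodes whose values change: s5, d1, d3, d4, d5.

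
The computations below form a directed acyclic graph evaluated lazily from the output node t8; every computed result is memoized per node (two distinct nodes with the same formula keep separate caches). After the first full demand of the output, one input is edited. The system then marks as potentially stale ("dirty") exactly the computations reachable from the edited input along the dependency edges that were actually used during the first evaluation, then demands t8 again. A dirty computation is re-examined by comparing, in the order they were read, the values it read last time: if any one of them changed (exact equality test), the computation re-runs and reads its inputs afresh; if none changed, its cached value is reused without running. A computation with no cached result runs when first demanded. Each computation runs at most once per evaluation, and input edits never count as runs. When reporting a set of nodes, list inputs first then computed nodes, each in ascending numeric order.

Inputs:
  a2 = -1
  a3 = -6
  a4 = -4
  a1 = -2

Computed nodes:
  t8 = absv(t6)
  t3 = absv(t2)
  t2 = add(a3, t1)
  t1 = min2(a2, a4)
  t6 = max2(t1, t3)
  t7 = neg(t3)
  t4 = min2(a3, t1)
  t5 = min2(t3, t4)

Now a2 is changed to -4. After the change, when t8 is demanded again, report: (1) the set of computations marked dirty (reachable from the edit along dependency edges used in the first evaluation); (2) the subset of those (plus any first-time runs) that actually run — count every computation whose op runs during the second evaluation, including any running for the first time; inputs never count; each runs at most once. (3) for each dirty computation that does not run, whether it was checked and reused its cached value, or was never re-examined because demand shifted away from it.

The edit dirties: t1, t2, t3, t6, t8.
1 computations run: t1.
Cache hits after checking: t2, t3, t6, t8.
Note the absorption at t1: it re-runs yet its value is the same, leaving the output's value untouched.

First demand of the output computes:
  t1 = min2(-1, -4) = -4
  t2 = add(-6, -4) = -10
  t3 = absv(-10) = 10
  t6 = max2(-4, 10) = 10
  t8 = absv(10) = 10

After the edit, cleaning proceeds:
  t1: a read changed (a2 -1->-4) — executes, giving -4 — identical to its old value.
  t2: dirty, but its reads are unchanged (a3 unchanged, t1 unchanged); cached -10 stands.
  t3: dirty, but its reads are unchanged (t2 unchanged); cached 10 stands.
  t6: dirty, but its reads are unchanged (t1 unchanged, t3 unchanged); cached 10 stands.
  t8: dirty, but its reads are unchanged (t6 unchanged); cached 10 stands.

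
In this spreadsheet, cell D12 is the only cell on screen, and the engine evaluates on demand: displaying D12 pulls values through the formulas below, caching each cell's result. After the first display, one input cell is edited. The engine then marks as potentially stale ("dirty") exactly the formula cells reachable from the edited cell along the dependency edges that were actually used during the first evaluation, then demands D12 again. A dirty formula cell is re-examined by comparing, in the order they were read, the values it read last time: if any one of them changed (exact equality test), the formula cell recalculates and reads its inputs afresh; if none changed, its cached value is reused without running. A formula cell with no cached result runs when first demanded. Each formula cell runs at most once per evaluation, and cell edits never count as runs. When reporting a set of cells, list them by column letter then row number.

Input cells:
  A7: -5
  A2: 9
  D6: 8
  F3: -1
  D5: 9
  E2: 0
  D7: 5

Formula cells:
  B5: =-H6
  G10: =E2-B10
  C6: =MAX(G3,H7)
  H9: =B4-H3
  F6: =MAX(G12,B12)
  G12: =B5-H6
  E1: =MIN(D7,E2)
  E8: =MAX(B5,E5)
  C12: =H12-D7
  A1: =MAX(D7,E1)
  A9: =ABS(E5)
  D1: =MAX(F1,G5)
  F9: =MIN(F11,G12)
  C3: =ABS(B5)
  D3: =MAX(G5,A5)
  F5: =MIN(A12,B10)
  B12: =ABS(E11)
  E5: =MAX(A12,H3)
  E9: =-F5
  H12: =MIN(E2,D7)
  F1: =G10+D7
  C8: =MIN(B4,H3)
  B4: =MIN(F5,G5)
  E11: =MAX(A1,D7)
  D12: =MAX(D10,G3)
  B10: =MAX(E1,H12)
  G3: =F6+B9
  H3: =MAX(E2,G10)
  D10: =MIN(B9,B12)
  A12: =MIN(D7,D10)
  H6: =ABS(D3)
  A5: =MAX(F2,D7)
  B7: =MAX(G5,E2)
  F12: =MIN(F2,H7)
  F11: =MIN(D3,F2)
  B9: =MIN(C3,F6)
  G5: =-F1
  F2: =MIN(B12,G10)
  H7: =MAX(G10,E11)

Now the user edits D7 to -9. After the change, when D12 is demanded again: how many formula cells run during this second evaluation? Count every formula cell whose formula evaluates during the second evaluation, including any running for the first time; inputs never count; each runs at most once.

Run set: A1, A5, B5, B9, B10, B12, C3, D3, D10, D12, E1, E11, F1, F2, F6, G3, G5, G10, G12, H6, H12 (21 run).

Initial pass — values computed on the first demand:
  E1 = MIN(5, 0) = 0
  A1 = MAX(5, 0) = 5
  E11 = MAX(5, 5) = 5
  B12 = ABS(5) = 5
  H12 = MIN(0, 5) = 0
  B10 = MAX(0, 0) = 0
  G10 = 0 - 0 = 0
  F1 = 0 + 5 = 5
  F2 = MIN(5, 0) = 0
  A5 = MAX(0, 5) = 5
  G5 = -(5) = -5
  D3 = MAX(-5, 5) = 5
  H6 = ABS(5) = 5
  B5 = -(5) = -5
  C3 = ABS(-5) = 5
  G12 = -5 - 5 = -10
  F6 = MAX(-10, 5) = 5
  B9 = MIN(5, 5) = 5
  D10 = MIN(5, 5) = 5
  G3 = 5 + 5 = 10
  D12 = MAX(5, 10) = 10

Second demand — change propagation:
  E1: re-runs because D7 5->-9; new result -9.
  A1: re-runs because D7 5->-9; E1 0->-9; new result -9.
  E11: re-runs because A1 5->-9; D7 5->-9; new result -9.
  B12: re-runs because E11 5->-9; new result 9.
  H12: re-runs because D7 5->-9; new result -9.
  B10: re-runs because E1 0->-9; H12 0->-9; new result -9.
  G10: re-runs because B10 0->-9; new result 9.
  F1: re-runs because G10 0->9; D7 5->-9; new result 0.
  F2: re-runs because B12 5->9; G10 0->9; new result 9.
  A5: re-runs because F2 0->9; D7 5->-9; new result 9.
  G5: re-runs because F1 5->0; new result 0.
  D3: re-runs because G5 -5->0; A5 5->9; new result 9.
  H6: re-runs because D3 5->9; new result 9.
  B5: re-runs because H6 5->9; new result -9.
  C3: re-runs because B5 -5->-9; new result 9.
  G12: re-runs because B5 -5->-9; H6 5->9; new result -18.
  F6: re-runs because G12 -10->-18; B12 5->9; new result 9.
  B9: re-runs because C3 5->9; F6 5->9; new result 9.
  D10: re-runs because B9 5->9; B12 5->9; new result 9.
  G3: re-runs because F6 5->9; B9 5->9; new result 18.
  D12: re-runs because D10 5->9; G3 10->18; new result 18.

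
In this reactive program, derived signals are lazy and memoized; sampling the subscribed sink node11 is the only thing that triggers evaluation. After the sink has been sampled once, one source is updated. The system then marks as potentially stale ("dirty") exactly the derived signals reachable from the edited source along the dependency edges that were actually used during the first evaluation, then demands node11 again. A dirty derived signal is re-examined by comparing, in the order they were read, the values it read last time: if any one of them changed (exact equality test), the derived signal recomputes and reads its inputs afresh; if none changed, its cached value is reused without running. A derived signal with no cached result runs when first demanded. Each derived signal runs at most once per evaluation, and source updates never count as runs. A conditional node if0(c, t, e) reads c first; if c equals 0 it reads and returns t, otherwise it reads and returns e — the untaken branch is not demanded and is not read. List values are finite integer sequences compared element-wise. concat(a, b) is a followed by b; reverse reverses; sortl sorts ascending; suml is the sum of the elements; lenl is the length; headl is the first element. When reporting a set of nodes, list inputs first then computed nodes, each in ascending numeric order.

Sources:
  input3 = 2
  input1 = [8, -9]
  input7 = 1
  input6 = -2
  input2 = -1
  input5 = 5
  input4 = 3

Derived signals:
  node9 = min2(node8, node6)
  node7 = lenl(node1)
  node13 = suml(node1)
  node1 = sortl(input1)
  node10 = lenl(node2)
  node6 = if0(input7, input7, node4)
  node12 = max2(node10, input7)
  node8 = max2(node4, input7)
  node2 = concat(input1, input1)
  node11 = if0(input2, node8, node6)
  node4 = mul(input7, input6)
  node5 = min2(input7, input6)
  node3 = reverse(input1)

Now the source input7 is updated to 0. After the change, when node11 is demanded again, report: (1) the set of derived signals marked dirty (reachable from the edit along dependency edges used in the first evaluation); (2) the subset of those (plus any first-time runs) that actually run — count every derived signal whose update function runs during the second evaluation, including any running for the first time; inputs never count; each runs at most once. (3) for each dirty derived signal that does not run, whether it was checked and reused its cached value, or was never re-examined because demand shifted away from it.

First demand of the output computes:
  node4 = mul(1, -2) = -2
  node6 = if0(input7=1 -> else branch node4) = -2
  node11 = if0(input2=-1 -> else branch node6) = -2

After the edit, cleaning proceeds:
  node4: stays stale; no demand reaches it after the flip.
  node6: a read changed (input7 1->0) — executes, giving 0.
  node11: a read changed (node6 -2->0) — executes, giving 0.

Note the branch switch — demand abandons node4, which is never re-examined.

The edit dirties: node4, node6, node11.
2 derived signals run: node6, node11.
Unvisited dirty nodes (no longer demanded): node4.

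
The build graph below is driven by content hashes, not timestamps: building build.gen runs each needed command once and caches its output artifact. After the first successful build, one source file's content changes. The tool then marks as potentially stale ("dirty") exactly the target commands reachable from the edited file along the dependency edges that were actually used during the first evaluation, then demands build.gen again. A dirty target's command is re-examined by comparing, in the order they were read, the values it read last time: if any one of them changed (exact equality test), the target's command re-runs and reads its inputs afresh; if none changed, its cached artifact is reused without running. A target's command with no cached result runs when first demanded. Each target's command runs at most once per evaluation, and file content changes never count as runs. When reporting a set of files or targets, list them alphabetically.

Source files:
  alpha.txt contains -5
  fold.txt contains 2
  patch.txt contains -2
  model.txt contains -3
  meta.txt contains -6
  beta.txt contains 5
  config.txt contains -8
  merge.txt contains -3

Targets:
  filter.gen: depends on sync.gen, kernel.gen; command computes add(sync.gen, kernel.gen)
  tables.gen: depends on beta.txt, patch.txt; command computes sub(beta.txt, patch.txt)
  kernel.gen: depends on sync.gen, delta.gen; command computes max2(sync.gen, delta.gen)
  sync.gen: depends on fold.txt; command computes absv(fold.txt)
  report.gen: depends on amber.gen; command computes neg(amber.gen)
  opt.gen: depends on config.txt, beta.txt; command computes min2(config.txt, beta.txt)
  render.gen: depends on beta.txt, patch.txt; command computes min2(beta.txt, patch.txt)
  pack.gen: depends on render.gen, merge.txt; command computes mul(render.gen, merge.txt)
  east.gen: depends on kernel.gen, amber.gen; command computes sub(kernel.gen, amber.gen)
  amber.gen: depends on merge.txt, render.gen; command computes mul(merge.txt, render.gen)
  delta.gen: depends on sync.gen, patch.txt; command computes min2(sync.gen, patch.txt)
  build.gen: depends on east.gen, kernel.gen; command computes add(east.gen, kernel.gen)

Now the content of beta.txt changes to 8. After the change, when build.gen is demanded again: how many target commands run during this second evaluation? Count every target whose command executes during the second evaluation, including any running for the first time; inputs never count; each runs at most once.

Initial pass — values computed on the first demand:
  render.gen = min2(5, -2) = -2
  amber.gen = mul(-3, -2) = 6
  sync.gen = absv(2) = 2
  delta.gen = min2(2, -2) = -2
  kernel.gen = max2(2, -2) = 2
  east.gen = sub(2, 6) = -4
  build.gen = add(-4, 2) = -2

Second demand — change propagation:
  render.gen: re-runs because beta.txt 5->8; new result -2 (unchanged).
  amber.gen: re-examined; everything it read last time is the same (merge.txt unchanged, render.gen unchanged) — cache 6 kept, no run.
  east.gen: re-examined; everything it read last time is the same (kernel.gen unchanged, amber.gen unchanged) — cache -4 kept, no run.
  build.gen: re-examined; everything it read last time is the same (east.gen unchanged, kernel.gen unchanged) — cache -2 kept, no run.

The important point: render.gen recomputes to an identical value, and the output ends up unchanged.

Run set: render.gen (1 run).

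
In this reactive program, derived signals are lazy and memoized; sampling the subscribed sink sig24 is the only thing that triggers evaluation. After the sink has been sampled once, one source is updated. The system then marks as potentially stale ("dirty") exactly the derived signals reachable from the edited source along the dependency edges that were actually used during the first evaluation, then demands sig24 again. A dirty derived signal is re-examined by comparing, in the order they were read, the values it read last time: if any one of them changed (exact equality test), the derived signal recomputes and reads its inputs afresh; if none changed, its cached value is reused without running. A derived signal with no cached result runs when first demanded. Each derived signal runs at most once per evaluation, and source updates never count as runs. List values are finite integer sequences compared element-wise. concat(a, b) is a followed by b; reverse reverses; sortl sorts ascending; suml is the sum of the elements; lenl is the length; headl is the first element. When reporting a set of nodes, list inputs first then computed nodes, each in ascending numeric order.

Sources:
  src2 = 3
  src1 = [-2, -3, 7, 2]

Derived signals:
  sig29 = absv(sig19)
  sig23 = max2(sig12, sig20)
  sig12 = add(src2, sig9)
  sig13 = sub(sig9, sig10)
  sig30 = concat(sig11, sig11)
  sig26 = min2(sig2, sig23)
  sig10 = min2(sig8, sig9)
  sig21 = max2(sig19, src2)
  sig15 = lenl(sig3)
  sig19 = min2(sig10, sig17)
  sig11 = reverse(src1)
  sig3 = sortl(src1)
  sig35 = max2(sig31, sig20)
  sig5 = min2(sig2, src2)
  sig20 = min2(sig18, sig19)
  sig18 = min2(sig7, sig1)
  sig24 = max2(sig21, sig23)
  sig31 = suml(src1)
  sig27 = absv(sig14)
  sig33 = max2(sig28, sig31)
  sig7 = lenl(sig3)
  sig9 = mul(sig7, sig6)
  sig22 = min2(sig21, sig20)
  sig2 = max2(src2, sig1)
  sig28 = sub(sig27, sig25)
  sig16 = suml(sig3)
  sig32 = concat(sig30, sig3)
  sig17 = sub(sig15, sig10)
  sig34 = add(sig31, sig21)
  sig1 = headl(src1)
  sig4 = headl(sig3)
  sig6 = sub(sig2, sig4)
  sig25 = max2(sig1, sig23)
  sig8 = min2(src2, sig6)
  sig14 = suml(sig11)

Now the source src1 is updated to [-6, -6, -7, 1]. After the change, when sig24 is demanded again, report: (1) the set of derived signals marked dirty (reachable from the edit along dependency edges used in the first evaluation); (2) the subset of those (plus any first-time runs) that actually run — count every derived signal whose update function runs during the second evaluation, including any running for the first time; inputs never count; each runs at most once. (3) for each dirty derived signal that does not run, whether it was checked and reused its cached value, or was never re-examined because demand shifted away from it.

The edit dirties: sig1, sig2, sig3, sig4, sig6, sig7, sig8, sig9, sig10, sig12, sig15, sig17, sig18, sig19, sig20, sig21, sig23, sig24.
15 derived signals run: sig1, sig2, sig3, sig4, sig6, sig7, sig8, sig9, sig10, sig12, sig15, sig18, sig20, sig23, sig24.
Cache hits after checking: sig17, sig19, sig21.
Note where the cutoff bites: sig17 is checked, finds nothing changed, and keeps its cache.

First demand of the output computes:
  sig1 = headl([-2, -3, 7, 2]) = -2
  sig2 = max2(3, -2) = 3
  sig3 = sortl([-2, -3, 7, 2]) = [-3, -2, 2, 7]
  sig4 = headl([-3, -2, 2, 7]) = -3
  sig6 = sub(3, -3) = 6
  sig7 = lenl([-3, -2, 2, 7]) = 4
  sig8 = min2(3, 6) = 3
  sig9 = mul(4, 6) = 24
  sig10 = min2(3, 24) = 3
  sig12 = add(3, 24) = 27
  sig15 = lenl([-3, -2, 2, 7]) = 4
  sig17 = sub(4, 3) = 1
  sig18 = min2(4, -2) = -2
  sig19 = min2(3, 1) = 1
  sig20 = min2(-2, 1) = -2
  sig21 = max2(1, 3) = 3
  sig23 = max2(27, -2) = 27
  sig24 = max2(3, 27) = 27

After the edit, cleaning proceeds:
  sig1: a read changed (src1 [-2, -3, 7, 2]->[-6, -6, -7, 1]) — executes, giving -6.
  sig2: a read changed (sig1 -2->-6) — executes, giving 3 — identical to its old value.
  sig3: a read changed (src1 [-2, -3, 7, 2]->[-6, -6, -7, 1]) — executes, giving [-7, -6, -6, 1].
  sig4: a read changed (sig3 [-3, -2, 2, 7]->[-7, -6, -6, 1]) — executes, giving -7.
  sig6: a read changed (sig4 -3->-7) — executes, giving 10.
  sig7: a read changed (sig3 [-3, -2, 2, 7]->[-7, -6, -6, 1]) — executes, giving 4 — identical to its old value.
  sig8: a read changed (sig6 6->10) — executes, giving 3 — identical to its old value.
  sig9: a read changed (sig6 6->10) — executes, giving 40.
  sig10: a read changed (sig9 24->40) — executes, giving 3 — identical to its old value.
  sig12: a read changed (sig9 24->40) — executes, giving 43.
  sig15: a read changed (sig3 [-3, -2, 2, 7]->[-7, -6, -6, 1]) — executes, giving 4 — identical to its old value.
  sig17: dirty, but its reads are unchanged (sig15 unchanged, sig10 unchanged); cached 1 stands.
  sig18: a read changed (sig1 -2->-6) — executes, giving -6.
  sig19: dirty, but its reads are unchanged (sig10 unchanged, sig17 unchanged); cached 1 stands.
  sig20: a read changed (sig18 -2->-6) — executes, giving -6.
  sig21: dirty, but its reads are unchanged (sig19 unchanged, src2 unchanged); cached 3 stands.
  sig23: a read changed (sig12 27->43; sig20 -2->-6) — executes, giving 43.
  sig24: a read changed (sig23 27->43) — executes, giving 43.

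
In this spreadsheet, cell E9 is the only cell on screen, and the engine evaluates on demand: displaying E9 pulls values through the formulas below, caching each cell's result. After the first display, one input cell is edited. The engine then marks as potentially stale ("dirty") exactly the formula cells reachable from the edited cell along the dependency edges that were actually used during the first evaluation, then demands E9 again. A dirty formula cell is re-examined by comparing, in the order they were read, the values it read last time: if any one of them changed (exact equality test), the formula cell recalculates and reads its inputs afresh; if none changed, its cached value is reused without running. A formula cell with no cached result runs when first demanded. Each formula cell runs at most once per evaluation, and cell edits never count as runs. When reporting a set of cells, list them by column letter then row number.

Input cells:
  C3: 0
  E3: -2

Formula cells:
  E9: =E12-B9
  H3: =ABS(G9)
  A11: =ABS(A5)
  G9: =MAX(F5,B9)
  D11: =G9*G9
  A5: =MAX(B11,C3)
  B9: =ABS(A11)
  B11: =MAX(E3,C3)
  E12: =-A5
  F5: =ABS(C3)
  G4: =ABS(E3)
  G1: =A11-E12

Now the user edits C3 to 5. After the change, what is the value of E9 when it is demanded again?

E9 now evaluates to -10.

Initial pass — values computed on the first demand:
  B11 = MAX(-2, 0) = 0
  A5 = MAX(0, 0) = 0
  A11 = ABS(0) = 0
  B9 = ABS(0) = 0
  E12 = -(0) = 0
  E9 = 0 - 0 = 0

Second demand — change propagation:
  B11: re-runs because C3 0->5; new result 5.
  A5: re-runs because B11 0->5; C3 0->5; new result 5.
  A11: re-runs because A5 0->5; new result 5.
  B9: re-runs because A11 0->5; new result 5.
  E12: re-runs because A5 0->5; new result -5.
  E9: re-runs because E12 0->-5; B9 0->5; new result -10.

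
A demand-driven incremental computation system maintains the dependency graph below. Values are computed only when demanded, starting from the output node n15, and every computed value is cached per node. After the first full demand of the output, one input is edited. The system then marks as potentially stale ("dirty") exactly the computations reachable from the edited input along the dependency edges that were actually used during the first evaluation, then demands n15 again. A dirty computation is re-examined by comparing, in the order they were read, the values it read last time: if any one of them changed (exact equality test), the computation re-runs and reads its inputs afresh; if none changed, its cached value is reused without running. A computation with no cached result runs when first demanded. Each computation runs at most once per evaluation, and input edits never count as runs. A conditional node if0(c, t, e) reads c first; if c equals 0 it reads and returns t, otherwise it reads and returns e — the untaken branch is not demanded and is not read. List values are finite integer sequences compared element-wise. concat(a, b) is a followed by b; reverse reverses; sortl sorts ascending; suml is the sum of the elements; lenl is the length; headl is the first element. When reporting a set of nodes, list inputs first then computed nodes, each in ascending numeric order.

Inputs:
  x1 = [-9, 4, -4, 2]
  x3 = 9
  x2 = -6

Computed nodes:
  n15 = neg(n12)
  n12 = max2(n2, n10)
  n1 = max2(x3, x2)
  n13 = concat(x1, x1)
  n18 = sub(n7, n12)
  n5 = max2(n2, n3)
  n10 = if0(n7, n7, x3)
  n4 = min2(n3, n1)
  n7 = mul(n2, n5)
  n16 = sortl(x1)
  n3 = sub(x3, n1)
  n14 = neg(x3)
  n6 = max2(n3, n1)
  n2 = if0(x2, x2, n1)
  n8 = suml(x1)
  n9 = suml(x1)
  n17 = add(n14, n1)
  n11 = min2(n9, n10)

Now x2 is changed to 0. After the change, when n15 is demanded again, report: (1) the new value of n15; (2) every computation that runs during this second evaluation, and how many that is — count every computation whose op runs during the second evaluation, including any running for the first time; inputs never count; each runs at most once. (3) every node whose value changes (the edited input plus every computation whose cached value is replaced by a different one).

New value of n15: 0.
Computations that run: n1, n2, n5, n7, n10, n12, n15 — 7 in total.
Values that change: x2, n2, n5, n7, n10, n12, n15.
Key observation: the cutoff stops propagation at n3 — its inputs' values are unchanged, so it reuses its cache.

First evaluation (everything demanded from the output):
  n1 = max2(9, -6) = 9
  n2 = if0(x2=-6 -> else branch n1) = 9
  n3 = sub(9, 9) = 0
  n5 = max2(9, 0) = 9
  n7 = mul(9, 9) = 81
  n10 = if0(n7=81 -> else branch x3) = 9
  n12 = max2(9, 9) = 9
  n15 = neg(9) = -9

Propagation after the edit:
  n1: runs — x2 -6->0; result 9 (same value as before).
  n2: runs — x2 -6->0; result 0.
  n3: checked — values it read are unchanged (x3 unchanged, n1 unchanged); reused cached 0 without running.
  n5: runs — n2 9->0; result 0.
  n7: runs — n2 9->0; n5 9->0; result 0.
  n10: runs — n7 81->0; result 0.
  n12: runs — n2 9->0; n10 9->0; result 0.
  n15: runs — n12 9->0; result 0.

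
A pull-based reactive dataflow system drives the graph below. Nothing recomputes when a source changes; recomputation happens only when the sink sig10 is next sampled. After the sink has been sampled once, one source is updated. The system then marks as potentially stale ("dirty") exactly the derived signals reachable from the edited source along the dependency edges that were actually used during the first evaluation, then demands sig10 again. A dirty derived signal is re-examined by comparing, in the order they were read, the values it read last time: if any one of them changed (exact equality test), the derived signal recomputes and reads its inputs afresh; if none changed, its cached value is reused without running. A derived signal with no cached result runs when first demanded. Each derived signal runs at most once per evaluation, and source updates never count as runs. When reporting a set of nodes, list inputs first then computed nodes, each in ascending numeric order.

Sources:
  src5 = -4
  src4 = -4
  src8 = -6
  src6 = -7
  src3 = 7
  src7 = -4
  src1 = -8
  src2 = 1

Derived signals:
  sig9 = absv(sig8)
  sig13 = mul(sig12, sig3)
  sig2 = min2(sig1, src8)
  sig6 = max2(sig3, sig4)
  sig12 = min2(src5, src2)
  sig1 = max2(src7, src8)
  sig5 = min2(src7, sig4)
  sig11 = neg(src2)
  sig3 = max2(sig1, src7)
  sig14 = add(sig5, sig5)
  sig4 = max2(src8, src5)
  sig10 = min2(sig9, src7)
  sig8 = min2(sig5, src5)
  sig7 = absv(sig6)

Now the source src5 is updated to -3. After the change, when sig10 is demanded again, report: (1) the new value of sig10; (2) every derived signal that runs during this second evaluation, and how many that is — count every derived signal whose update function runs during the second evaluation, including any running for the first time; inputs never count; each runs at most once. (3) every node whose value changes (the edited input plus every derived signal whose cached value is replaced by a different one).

New value of sig10: -4.
Derived signals that run: sig4, sig5, sig8 — 3 in total.
Values that change: src5, sig4.
Key observation: the cutoff stops propagation at sig9 — its inputs' values are unchanged, so it reuses its cache.

First evaluation (everything demanded from the output):
  sig4 = max2(-6, -4) = -4
  sig5 = min2(-4, -4) = -4
  sig8 = min2(-4, -4) = -4
  sig9 = absv(-4) = 4
  sig10 = min2(4, -4) = -4

Propagation after the edit:
  sig4: runs — src5 -4->-3; result -3.
  sig5: runs — sig4 -4->-3; result -4 (same value as before).
  sig8: runs — src5 -4->-3; result -4 (same value as before).
  sig9: checked — values it read are unchanged (sig8 unchanged); reused cached 4 without running.
  sig10: checked — values it read are unchanged (sig9 unchanged, src7 unchanged); reused cached -4 without running.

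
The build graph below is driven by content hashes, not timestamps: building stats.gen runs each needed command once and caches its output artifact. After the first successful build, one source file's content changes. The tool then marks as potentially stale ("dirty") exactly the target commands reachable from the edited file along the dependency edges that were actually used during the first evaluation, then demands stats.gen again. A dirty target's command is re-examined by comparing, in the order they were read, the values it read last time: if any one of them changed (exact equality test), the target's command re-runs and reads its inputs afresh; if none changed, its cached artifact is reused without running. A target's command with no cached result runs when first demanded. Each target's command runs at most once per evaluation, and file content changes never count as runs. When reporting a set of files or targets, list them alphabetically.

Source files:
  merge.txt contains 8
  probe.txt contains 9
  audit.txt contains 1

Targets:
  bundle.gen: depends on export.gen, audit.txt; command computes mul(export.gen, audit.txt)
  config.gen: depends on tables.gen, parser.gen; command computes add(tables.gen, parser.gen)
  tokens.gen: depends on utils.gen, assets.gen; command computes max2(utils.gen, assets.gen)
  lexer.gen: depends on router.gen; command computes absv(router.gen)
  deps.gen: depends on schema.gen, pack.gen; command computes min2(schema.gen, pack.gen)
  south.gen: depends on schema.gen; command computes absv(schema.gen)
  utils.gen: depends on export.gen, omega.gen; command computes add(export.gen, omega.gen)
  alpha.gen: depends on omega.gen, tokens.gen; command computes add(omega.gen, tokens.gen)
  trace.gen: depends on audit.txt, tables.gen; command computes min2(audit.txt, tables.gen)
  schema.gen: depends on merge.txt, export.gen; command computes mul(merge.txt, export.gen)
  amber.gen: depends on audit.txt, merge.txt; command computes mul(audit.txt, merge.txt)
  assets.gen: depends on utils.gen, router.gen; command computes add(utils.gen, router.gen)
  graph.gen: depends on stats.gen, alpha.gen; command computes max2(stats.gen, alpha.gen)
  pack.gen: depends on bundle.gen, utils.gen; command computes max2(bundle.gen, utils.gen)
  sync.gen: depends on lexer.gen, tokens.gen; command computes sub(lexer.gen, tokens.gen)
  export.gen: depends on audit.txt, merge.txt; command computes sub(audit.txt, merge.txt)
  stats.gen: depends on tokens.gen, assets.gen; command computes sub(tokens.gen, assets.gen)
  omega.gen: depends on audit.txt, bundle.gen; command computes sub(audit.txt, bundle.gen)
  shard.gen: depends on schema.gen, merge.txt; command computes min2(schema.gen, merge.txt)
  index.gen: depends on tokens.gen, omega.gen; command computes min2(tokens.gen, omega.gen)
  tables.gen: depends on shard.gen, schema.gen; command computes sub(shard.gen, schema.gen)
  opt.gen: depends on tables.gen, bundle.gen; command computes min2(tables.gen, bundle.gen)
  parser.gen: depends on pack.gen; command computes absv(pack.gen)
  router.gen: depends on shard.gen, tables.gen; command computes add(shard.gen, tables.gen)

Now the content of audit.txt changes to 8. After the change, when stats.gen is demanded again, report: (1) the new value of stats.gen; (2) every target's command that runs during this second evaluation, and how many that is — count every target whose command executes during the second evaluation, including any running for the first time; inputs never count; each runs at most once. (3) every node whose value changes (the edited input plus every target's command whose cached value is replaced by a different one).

stats.gen now evaluates to 0.
Run set: assets.gen, bundle.gen, export.gen, omega.gen, router.gen, schema.gen, shard.gen, stats.gen, tables.gen, tokens.gen, utils.gen (11 run).
Changed values: assets.gen, audit.txt, bundle.gen, export.gen, router.gen, schema.gen, shard.gen, stats.gen, tokens.gen, utils.gen.

Initial pass — values computed on the first demand:
  export.gen = sub(1, 8) = -7
  bundle.gen = mul(-7, 1) = -7
  omega.gen = sub(1, -7) = 8
  schema.gen = mul(8, -7) = -56
  shard.gen = min2(-56, 8) = -56
  tables.gen = sub(-56, -56) = 0
  router.gen = add(-56, 0) = -56
  utils.gen = add(-7, 8) = 1
  assets.gen = add(1, -56) = -55
  tokens.gen = max2(1, -55) = 1
  stats.gen = sub(1, -55) = 56

Second demand — change propagation:
  export.gen: re-runs because audit.txt 1->8; new result 0.
  bundle.gen: re-runs because export.gen -7->0; audit.txt 1->8; new result 0.
  omega.gen: re-runs because audit.txt 1->8; bundle.gen -7->0; new result 8 (unchanged).
  schema.gen: re-runs because export.gen -7->0; new result 0.
  shard.gen: re-runs because schema.gen -56->0; new result 0.
  tables.gen: re-runs because shard.gen -56->0; schema.gen -56->0; new result 0 (unchanged).
  router.gen: re-runs because shard.gen -56->0; new result 0.
  utils.gen: re-runs because export.gen -7->0; new result 8.
  assets.gen: re-runs because utils.gen 1->8; router.gen -56->0; new result 8.
  tokens.gen: re-runs because utils.gen 1->8; assets.gen -55->8; new result 8.
  stats.gen: re-runs because tokens.gen 1->8; assets.gen -55->8; new result 0.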